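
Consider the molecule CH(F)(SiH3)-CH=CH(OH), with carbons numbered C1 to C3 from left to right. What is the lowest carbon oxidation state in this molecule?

-1

Tallying each carbon's bonds:
C1: 1C, 1H, 1F, 1Si → 0 − 1 + 1 − 1 = -1
C2: 3C, 1H → 0 − 1 = -1
C3: 2C, 1H, 1O → 0 − 1 + 1 = 0
The lowest value is -1.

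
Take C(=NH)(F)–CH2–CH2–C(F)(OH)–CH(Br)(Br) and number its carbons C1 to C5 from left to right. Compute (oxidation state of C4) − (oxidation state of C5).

+1

C4: 2C, 1O, 1F → 0 + 1 + 1 = +2
C5: 1C, 1H, 2Br → 0 − 1 + 2 = +1
Difference: +2 − (+1) = +1.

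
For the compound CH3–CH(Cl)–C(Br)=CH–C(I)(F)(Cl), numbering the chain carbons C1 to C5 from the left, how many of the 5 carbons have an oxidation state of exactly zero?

1

Tallying each carbon's bonds:
C1: 1C, 3H → 0 − 3 = -3
C2: 2C, 1H, 1Cl → 0 − 1 + 1 = 0
C3: 3C, 1Br → 0 + 1 = +1
C4: 3C, 1H → 0 − 1 = -1
C5: 1C, 1F, 1Cl, 1I → 0 + 1 + 1 + 1 = +3
1 carbon (C2) meets the condition.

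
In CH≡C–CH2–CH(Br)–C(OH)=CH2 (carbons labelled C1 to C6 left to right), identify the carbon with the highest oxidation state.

C5

Tallying each carbon's bonds:
C1: 3C, 1H → 0 − 1 = -1
C2: 4C → 0 = 0
C3: 2C, 2H → 0 − 2 = -2
C4: 2C, 1H, 1Br → 0 − 1 + 1 = 0
C5: 3C, 1O → 0 + 1 = +1
C6: 2C, 2H → 0 − 2 = -2
The most oxidised carbon is C5 at +1.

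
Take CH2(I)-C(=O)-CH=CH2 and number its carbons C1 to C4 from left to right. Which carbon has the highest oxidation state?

C2

Tallying each carbon's bonds:
C1: 1C, 2H, 1I → 0 − 2 + 1 = -1
C2: 2C, 2O → 0 + 2 = +2
C3: 3C, 1H → 0 − 1 = -1
C4: 2C, 2H → 0 − 2 = -2
The most oxidised carbon is C2 at +2.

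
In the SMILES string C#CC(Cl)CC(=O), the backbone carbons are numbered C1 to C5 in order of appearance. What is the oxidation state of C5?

Assign +1 per bond to O/N/halogen, −1 per bond to H or an electropositive element, and 0 per bond to carbon.
C5 has one bond to C (0), a double bond to O (2×+1 = +2), one bond to H (-1).
Oxidation state = 0 + 2 − 1 = +1.

+1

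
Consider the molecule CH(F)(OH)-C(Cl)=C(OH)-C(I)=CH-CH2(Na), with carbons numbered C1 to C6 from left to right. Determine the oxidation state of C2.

C2 has one bond to C (0), a double bond to C (2×0 = 0), one bond to Cl (+1).
Oxidation state = 0 + 0 + 1 = +1.

+1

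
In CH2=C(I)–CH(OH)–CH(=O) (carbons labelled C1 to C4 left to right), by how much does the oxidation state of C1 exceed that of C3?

-2

C1: 2C, 2H → 0 − 2 = -2
C3: 2C, 1H, 1O → 0 − 1 + 1 = 0
Difference: -2 − (0) = -2.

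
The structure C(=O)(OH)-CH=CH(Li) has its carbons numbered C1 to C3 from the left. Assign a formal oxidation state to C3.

-2

C3 has a double bond to C (2×0 = 0), one bond to Li (-1), one bond to H (-1).
Oxidation state = 0 − 1 − 1 = -2.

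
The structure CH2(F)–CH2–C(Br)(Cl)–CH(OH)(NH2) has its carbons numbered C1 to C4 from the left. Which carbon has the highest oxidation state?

C3

Tallying each carbon's bonds:
C1: 1C, 2H, 1F → 0 − 2 + 1 = -1
C2: 2C, 2H → 0 − 2 = -2
C3: 2C, 1Cl, 1Br → 0 + 1 + 1 = +2
C4: 1C, 1H, 1O, 1N → 0 − 1 + 1 + 1 = +1
The most oxidised carbon is C3 at +2.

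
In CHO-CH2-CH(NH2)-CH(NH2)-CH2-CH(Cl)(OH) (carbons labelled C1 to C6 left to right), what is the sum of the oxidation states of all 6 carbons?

-2

Bonds to more-electronegative neighbours contribute +1 each, bonds to H or metals contribute −1 each, and C–C bonds contribute 0. Tallying each carbon:
C1: 1C, 1H, 2O → 0 − 1 + 2 = +1
C2: 2C, 2H → 0 − 2 = -2
C3: 2C, 1H, 1N → 0 − 1 + 1 = 0
C4: 2C, 1H, 1N → 0 − 1 + 1 = 0
C5: 2C, 2H → 0 − 2 = -2
C6: 1C, 1H, 1O, 1Cl → 0 − 1 + 1 + 1 = +1
Sum = +1 − 2 + 0 + 0 − 2 + 1 = -2.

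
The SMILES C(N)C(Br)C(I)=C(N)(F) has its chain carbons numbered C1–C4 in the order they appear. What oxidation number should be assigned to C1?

C1 has one bond to C (0), one bond to H (-1), one bond to H (-1), one bond to N (+1).
Oxidation state = 0 − 1 − 1 + 1 = -1.

-1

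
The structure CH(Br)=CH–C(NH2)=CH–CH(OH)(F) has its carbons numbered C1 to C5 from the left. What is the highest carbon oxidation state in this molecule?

Assign +1 per bond to O/N/halogen, −1 per bond to H or an electropositive element, and 0 per bond to carbon. Tallying each carbon:
C1: 2C, 1H, 1Br → 0 − 1 + 1 = 0
C2: 3C, 1H → 0 − 1 = -1
C3: 3C, 1N → 0 + 1 = +1
C4: 3C, 1H → 0 − 1 = -1
C5: 1C, 1H, 1O, 1F → 0 − 1 + 1 + 1 = +1
The highest value is +1.

+1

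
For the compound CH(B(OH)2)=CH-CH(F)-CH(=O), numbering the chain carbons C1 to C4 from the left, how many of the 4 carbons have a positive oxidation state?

Count +1 for every bond to an atom more electronegative than carbon and −1 for every bond to one less electronegative; C–C bonds are 0. Tallying each carbon:
C1: 2C, 1H, 1B → 0 − 1 − 1 = -2
C2: 3C, 1H → 0 − 1 = -1
C3: 2C, 1H, 1F → 0 − 1 + 1 = 0
C4: 1C, 1H, 2O → 0 − 1 + 2 = +1
1 carbon (C4) meets the condition.

1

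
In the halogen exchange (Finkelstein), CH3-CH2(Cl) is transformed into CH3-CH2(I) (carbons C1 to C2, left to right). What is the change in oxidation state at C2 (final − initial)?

0

Before: C2 has 1 bond to C, 2 bonds to H, 1 bond to Cl → oxidation state -1.
After: C2 has 1 bond to C, 2 bonds to H, 1 bond to I → oxidation state -1.
Δ = -1 − (-1) = 0, so no net redox change at C2.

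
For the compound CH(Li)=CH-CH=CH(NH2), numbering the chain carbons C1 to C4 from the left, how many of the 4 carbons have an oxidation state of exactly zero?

1

Each bond to a more electronegative atom (O, N, halogen) counts +1, each bond to a less electronegative atom (H, metal, B, Si) counts −1, and each C–C bond counts 0. Tallying each carbon:
C1: 2C, 1H, 1Li → 0 − 1 − 1 = -2
C2: 3C, 1H → 0 − 1 = -1
C3: 3C, 1H → 0 − 1 = -1
C4: 2C, 1H, 1N → 0 − 1 + 1 = 0
1 carbon (C4) meets the condition.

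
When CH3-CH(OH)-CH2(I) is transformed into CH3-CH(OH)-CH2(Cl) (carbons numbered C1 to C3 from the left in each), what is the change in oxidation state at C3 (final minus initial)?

Before: C3 has 1 bond to C, 2 bonds to H, 1 bond to I → oxidation state -1.
After: C3 has 1 bond to C, 2 bonds to H, 1 bond to Cl → oxidation state -1.
Δ = -1 − (-1) = 0, so no net redox change at C3.

0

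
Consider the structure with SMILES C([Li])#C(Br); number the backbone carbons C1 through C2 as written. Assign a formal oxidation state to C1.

Count +1 for every bond to an atom more electronegative than carbon and −1 for every bond to one less electronegative; C–C bonds are 0.
C1 has a triple bond to C (3×0 = 0), one bond to Li (-1).
Oxidation state = 0 − 1 = -1.

-1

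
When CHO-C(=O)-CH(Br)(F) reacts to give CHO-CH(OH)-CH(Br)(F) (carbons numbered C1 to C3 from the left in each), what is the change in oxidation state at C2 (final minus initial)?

-2

Before: C2 has 2 bonds to C, 2 bonds to O → oxidation state +2.
After: C2 has 2 bonds to C, 1 bond to H, 1 bond to O → oxidation state 0.
Δ = 0 − (+2) = -2, so this is a reduction at C2.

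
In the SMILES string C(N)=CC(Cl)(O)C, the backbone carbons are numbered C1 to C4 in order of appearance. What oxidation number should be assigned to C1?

Each bond to a more electronegative atom (O, N, halogen) counts +1, each bond to a less electronegative atom (H, metal, B, Si) counts −1, and each C–C bond counts 0.
C1 has a double bond to C (2×0 = 0), one bond to N (+1), one bond to H (-1).
Oxidation state = 0 + 1 − 1 = 0.

0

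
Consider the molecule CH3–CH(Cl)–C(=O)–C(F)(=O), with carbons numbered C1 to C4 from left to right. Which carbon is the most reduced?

Tallying each carbon's bonds:
C1: 1C, 3H → 0 − 3 = -3
C2: 2C, 1H, 1Cl → 0 − 1 + 1 = 0
C3: 2C, 2O → 0 + 2 = +2
C4: 1C, 2O, 1F → 0 + 2 + 1 = +3
The most reduced carbon is C1 at -3.

C1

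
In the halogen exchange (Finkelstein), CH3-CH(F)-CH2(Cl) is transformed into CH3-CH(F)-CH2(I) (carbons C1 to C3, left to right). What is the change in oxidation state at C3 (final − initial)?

Before: C3 has 1 bond to C, 2 bonds to H, 1 bond to Cl → oxidation state -1.
After: C3 has 1 bond to C, 2 bonds to H, 1 bond to I → oxidation state -1.
Δ = -1 − (-1) = 0, so no net redox change at C3.

0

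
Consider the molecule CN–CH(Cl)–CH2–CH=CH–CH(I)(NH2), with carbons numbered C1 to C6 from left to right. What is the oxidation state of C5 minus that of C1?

C5: 3C, 1H → 0 − 1 = -1
C1: 1C, 3N → 0 + 3 = +3
Difference: -1 − (+3) = -4.

-4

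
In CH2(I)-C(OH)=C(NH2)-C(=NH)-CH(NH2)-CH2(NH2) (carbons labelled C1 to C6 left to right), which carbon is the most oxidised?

Tallying each carbon's bonds:
C1: 1C, 2H, 1I → 0 − 2 + 1 = -1
C2: 3C, 1O → 0 + 1 = +1
C3: 3C, 1N → 0 + 1 = +1
C4: 2C, 2N → 0 + 2 = +2
C5: 2C, 1H, 1N → 0 − 1 + 1 = 0
C6: 1C, 2H, 1N → 0 − 2 + 1 = -1
The most oxidised carbon is C4 at +2.

C4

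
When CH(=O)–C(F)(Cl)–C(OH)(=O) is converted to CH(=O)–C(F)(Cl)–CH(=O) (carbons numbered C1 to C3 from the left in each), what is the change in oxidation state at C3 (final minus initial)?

-2

Before: C3 has 1 bond to C, 3 bonds to O → oxidation state +3.
After: C3 has 1 bond to C, 1 bond to H, 2 bonds to O → oxidation state +1.
Δ = +1 − (+3) = -2, so this is a reduction at C3.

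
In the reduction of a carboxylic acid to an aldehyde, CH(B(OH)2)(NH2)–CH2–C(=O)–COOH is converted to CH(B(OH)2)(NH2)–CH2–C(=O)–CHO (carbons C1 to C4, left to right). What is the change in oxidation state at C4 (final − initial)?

Before: C4 has 1 bond to C, 3 bonds to O → oxidation state +3.
After: C4 has 1 bond to C, 1 bond to H, 2 bonds to O → oxidation state +1.
Δ = +1 − (+3) = -2, so this is a reduction at C4.

-2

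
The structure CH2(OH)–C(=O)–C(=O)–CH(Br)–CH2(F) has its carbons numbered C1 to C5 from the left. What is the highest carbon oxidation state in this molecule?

+2

Tallying each carbon's bonds:
C1: 1C, 2H, 1O → 0 − 2 + 1 = -1
C2: 2C, 2O → 0 + 2 = +2
C3: 2C, 2O → 0 + 2 = +2
C4: 2C, 1H, 1Br → 0 − 1 + 1 = 0
C5: 1C, 2H, 1F → 0 − 2 + 1 = -1
The highest value is +2.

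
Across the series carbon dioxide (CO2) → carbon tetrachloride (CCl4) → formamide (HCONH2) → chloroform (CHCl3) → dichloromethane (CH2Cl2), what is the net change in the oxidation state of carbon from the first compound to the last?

Carbon oxidation states along the series — carbon dioxide: +4, carbon tetrachloride: +4, formamide: +2, chloroform: +2, dichloromethane: 0.
Net change = 0 − (+4) = -4.

-4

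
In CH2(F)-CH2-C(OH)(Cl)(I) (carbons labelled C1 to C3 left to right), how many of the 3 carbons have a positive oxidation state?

Tallying each carbon's bonds:
C1: 1C, 2H, 1F → 0 − 2 + 1 = -1
C2: 2C, 2H → 0 − 2 = -2
C3: 1C, 1O, 1Cl, 1I → 0 + 1 + 1 + 1 = +3
1 carbon (C3) meets the condition.

1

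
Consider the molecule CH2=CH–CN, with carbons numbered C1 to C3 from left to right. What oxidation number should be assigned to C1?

-2

Bonds to more-electronegative neighbours contribute +1 each, bonds to H or metals contribute −1 each, and C–C bonds contribute 0.
C1 has a double bond to C (2×0 = 0), one bond to H (-1), one bond to H (-1).
Oxidation state = 0 − 1 − 1 = -2.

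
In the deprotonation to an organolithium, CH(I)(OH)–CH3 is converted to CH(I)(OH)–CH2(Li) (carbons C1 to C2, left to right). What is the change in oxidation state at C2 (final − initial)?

Before: C2 has 1 bond to C, 3 bonds to H → oxidation state -3.
After: C2 has 1 bond to C, 2 bonds to H, 1 bond to Li → oxidation state -3.
Δ = -3 − (-3) = 0, so no net redox change at C2.

0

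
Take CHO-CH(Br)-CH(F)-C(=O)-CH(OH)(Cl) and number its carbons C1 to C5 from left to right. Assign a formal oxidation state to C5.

Count +1 for every bond to an atom more electronegative than carbon and −1 for every bond to one less electronegative; C–C bonds are 0.
C5 has one bond to C (0), one bond to O (+1), one bond to Cl (+1), one bond to H (-1).
Oxidation state = 0 + 1 + 1 − 1 = +1.

+1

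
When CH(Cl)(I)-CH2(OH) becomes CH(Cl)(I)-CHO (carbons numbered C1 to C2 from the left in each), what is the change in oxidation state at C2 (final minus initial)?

+2

Before: C2 has 1 bond to C, 2 bonds to H, 1 bond to O → oxidation state -1.
After: C2 has 1 bond to C, 1 bond to H, 2 bonds to O → oxidation state +1.
Δ = +1 − (-1) = +2, so this is an oxidation at C2.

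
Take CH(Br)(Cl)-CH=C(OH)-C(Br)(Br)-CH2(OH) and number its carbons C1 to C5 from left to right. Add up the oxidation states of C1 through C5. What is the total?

Tallying each carbon's bonds:
C1: 1C, 1H, 1Cl, 1Br → 0 − 1 + 1 + 1 = +1
C2: 3C, 1H → 0 − 1 = -1
C3: 3C, 1O → 0 + 1 = +1
C4: 2C, 2Br → 0 + 2 = +2
C5: 1C, 2H, 1O → 0 − 2 + 1 = -1
Sum = +1 − 1 + 1 + 2 − 1 = +2.

+2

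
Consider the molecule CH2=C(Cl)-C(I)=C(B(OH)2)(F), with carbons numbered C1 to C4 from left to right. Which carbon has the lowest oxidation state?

C1

Bonds to more-electronegative neighbours contribute +1 each, bonds to H or metals contribute −1 each, and C–C bonds contribute 0. Tallying each carbon:
C1: 2C, 2H → 0 − 2 = -2
C2: 3C, 1Cl → 0 + 1 = +1
C3: 3C, 1I → 0 + 1 = +1
C4: 2C, 1F, 1B → 0 + 1 − 1 = 0
The most reduced carbon is C1 at -2.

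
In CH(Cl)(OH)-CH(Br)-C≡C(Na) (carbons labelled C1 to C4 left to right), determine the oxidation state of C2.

0

Bonds to more-electronegative neighbours contribute +1 each, bonds to H or metals contribute −1 each, and C–C bonds contribute 0.
C2 has one bond to C (0), one bond to C (0), one bond to Br (+1), one bond to H (-1).
Oxidation state = 0 + 0 + 1 − 1 = 0.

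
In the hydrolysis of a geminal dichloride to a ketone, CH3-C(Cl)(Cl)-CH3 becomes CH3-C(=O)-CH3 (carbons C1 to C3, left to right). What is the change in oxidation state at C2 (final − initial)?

0

Before: C2 has 2 bonds to C, 2 bonds to Cl → oxidation state +2.
After: C2 has 2 bonds to C, 2 bonds to O → oxidation state +2.
Δ = +2 − (+2) = 0, so no net redox change at C2.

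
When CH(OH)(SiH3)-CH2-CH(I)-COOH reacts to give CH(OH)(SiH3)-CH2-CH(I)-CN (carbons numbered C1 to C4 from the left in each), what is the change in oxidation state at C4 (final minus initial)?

Before: C4 has 1 bond to C, 3 bonds to O → oxidation state +3.
After: C4 has 1 bond to C, 3 bonds to N → oxidation state +3.
Δ = +3 − (+3) = 0, so no net redox change at C4.

0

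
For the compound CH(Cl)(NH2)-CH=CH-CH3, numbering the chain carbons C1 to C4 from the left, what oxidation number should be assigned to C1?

+1

Each bond to a more electronegative atom (O, N, halogen) counts +1, each bond to a less electronegative atom (H, metal, B, Si) counts −1, and each C–C bond counts 0.
C1 has one bond to C (0), one bond to Cl (+1), one bond to N (+1), one bond to H (-1).
Oxidation state = 0 + 1 + 1 − 1 = +1.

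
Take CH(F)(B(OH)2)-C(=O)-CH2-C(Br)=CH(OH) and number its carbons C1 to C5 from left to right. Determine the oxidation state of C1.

Count +1 for every bond to an atom more electronegative than carbon and −1 for every bond to one less electronegative; C–C bonds are 0.
C1 has one bond to C (0), one bond to H (-1), one bond to F (+1), one bond to B (-1).
Oxidation state = 0 − 1 + 1 − 1 = -1.

-1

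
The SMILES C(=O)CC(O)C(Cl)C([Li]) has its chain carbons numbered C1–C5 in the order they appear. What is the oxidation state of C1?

+1

C1 has one bond to C (0), a double bond to O (2×+1 = +2), one bond to H (-1).
Oxidation state = 0 + 2 − 1 = +1.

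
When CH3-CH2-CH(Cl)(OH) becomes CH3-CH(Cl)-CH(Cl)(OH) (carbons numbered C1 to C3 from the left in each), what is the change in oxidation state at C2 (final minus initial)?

Before: C2 has 2 bonds to C, 2 bonds to H → oxidation state -2.
After: C2 has 2 bonds to C, 1 bond to H, 1 bond to Cl → oxidation state 0.
Δ = 0 − (-2) = +2, so this is an oxidation at C2.

+2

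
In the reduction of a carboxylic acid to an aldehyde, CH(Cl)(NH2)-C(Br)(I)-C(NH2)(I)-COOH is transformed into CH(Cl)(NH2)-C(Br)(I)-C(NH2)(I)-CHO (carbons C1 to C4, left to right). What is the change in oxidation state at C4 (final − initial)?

-2

Before: C4 has 1 bond to C, 3 bonds to O → oxidation state +3.
After: C4 has 1 bond to C, 1 bond to H, 2 bonds to O → oxidation state +1.
Δ = +1 − (+3) = -2, so this is a reduction at C4.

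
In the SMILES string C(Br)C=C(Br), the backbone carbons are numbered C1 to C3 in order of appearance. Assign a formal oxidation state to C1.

-1

C1 has one bond to C (0), one bond to Br (+1), one bond to H (-1), one bond to H (-1).
Oxidation state = 0 + 1 − 1 − 1 = -1.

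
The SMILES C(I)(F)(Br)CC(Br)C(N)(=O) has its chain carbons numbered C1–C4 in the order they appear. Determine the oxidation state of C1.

Each bond to a more electronegative atom (O, N, halogen) counts +1, each bond to a less electronegative atom (H, metal, B, Si) counts −1, and each C–C bond counts 0.
C1 has one bond to C (0), one bond to I (+1), one bond to F (+1), one bond to Br (+1).
Oxidation state = 0 + 1 + 1 + 1 = +3.

+3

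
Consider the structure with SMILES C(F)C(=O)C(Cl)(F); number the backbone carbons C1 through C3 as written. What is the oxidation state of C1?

-1

Bonds to more-electronegative neighbours contribute +1 each, bonds to H or metals contribute −1 each, and C–C bonds contribute 0.
C1 has one bond to C (0), one bond to F (+1), one bond to H (-1), one bond to H (-1).
Oxidation state = 0 + 1 − 1 − 1 = -1.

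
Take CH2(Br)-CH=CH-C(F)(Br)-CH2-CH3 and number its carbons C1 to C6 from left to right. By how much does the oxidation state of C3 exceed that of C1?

C3: 3C, 1H → 0 − 1 = -1
C1: 1C, 2H, 1Br → 0 − 2 + 1 = -1
Difference: -1 − (-1) = 0.

0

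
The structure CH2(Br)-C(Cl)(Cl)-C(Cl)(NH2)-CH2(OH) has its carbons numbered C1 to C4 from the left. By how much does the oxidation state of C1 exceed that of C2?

C1: 1C, 2H, 1Br → 0 − 2 + 1 = -1
C2: 2C, 2Cl → 0 + 2 = +2
Difference: -1 − (+2) = -3.

-3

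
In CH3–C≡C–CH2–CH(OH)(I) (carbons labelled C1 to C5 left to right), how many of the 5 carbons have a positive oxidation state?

Bonds to more-electronegative neighbours contribute +1 each, bonds to H or metals contribute −1 each, and C–C bonds contribute 0. Tallying each carbon:
C1: 1C, 3H → 0 − 3 = -3
C2: 4C → 0 = 0
C3: 4C → 0 = 0
C4: 2C, 2H → 0 − 2 = -2
C5: 1C, 1H, 1O, 1I → 0 − 1 + 1 + 1 = +1
1 carbon (C5) meets the condition.

1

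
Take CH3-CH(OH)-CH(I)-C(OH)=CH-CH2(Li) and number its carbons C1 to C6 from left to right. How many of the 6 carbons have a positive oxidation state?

Tallying each carbon's bonds:
C1: 1C, 3H → 0 − 3 = -3
C2: 2C, 1H, 1O → 0 − 1 + 1 = 0
C3: 2C, 1H, 1I → 0 − 1 + 1 = 0
C4: 3C, 1O → 0 + 1 = +1
C5: 3C, 1H → 0 − 1 = -1
C6: 1C, 2H, 1Li → 0 − 2 − 1 = -3
1 carbon (C4) meets the condition.

1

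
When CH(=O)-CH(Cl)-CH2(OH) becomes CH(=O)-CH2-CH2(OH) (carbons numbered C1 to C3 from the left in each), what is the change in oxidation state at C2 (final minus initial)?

Before: C2 has 2 bonds to C, 1 bond to H, 1 bond to Cl → oxidation state 0.
After: C2 has 2 bonds to C, 2 bonds to H → oxidation state -2.
Δ = -2 − (0) = -2, so this is a reduction at C2.

-2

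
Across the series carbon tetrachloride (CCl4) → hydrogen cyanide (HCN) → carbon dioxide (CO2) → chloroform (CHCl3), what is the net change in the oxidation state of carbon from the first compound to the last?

-2

Carbon oxidation states along the series — carbon tetrachloride: +4, hydrogen cyanide: +2, carbon dioxide: +4, chloroform: +2.
Net change = +2 − (+4) = -2.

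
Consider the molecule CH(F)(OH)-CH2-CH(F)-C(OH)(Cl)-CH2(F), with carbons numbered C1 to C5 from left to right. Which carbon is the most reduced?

Tallying each carbon's bonds:
C1: 1C, 1H, 1O, 1F → 0 − 1 + 1 + 1 = +1
C2: 2C, 2H → 0 − 2 = -2
C3: 2C, 1H, 1F → 0 − 1 + 1 = 0
C4: 2C, 1O, 1Cl → 0 + 1 + 1 = +2
C5: 1C, 2H, 1F → 0 − 2 + 1 = -1
The most reduced carbon is C2 at -2.

C2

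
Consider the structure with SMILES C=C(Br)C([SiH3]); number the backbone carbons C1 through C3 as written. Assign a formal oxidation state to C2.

Count +1 for every bond to an atom more electronegative than carbon and −1 for every bond to one less electronegative; C–C bonds are 0.
C2 has a double bond to C (2×0 = 0), one bond to C (0), one bond to Br (+1).
Oxidation state = 0 + 0 + 1 = +1.

+1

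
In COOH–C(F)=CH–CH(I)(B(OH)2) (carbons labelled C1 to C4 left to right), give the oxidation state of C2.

+1

Count +1 for every bond to an atom more electronegative than carbon and −1 for every bond to one less electronegative; C–C bonds are 0.
C2 has one bond to C (0), a double bond to C (2×0 = 0), one bond to F (+1).
Oxidation state = 0 + 0 + 1 = +1.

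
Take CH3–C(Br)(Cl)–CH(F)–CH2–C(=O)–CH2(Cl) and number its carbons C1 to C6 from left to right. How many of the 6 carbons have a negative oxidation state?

Tallying each carbon's bonds:
C1: 1C, 3H → 0 − 3 = -3
C2: 2C, 1Cl, 1Br → 0 + 1 + 1 = +2
C3: 2C, 1H, 1F → 0 − 1 + 1 = 0
C4: 2C, 2H → 0 − 2 = -2
C5: 2C, 2O → 0 + 2 = +2
C6: 1C, 2H, 1Cl → 0 − 2 + 1 = -1
3 carbons (C1, C4, C6) meet the condition.

3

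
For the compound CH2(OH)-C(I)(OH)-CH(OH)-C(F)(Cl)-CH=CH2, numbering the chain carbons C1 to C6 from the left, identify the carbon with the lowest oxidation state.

Count +1 for every bond to an atom more electronegative than carbon and −1 for every bond to one less electronegative; C–C bonds are 0. Tallying each carbon:
C1: 1C, 2H, 1O → 0 − 2 + 1 = -1
C2: 2C, 1O, 1I → 0 + 1 + 1 = +2
C3: 2C, 1H, 1O → 0 − 1 + 1 = 0
C4: 2C, 1F, 1Cl → 0 + 1 + 1 = +2
C5: 3C, 1H → 0 − 1 = -1
C6: 2C, 2H → 0 − 2 = -2
The most reduced carbon is C6 at -2.

C6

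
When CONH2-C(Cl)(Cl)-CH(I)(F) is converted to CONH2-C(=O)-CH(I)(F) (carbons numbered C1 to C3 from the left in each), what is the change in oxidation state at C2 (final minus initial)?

Before: C2 has 2 bonds to C, 2 bonds to Cl → oxidation state +2.
After: C2 has 2 bonds to C, 2 bonds to O → oxidation state +2.
Δ = +2 − (+2) = 0, so no net redox change at C2.

0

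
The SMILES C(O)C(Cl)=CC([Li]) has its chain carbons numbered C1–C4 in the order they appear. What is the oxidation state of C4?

-3

Assign +1 per bond to O/N/halogen, −1 per bond to H or an electropositive element, and 0 per bond to carbon.
C4 has one bond to C (0), one bond to H (-1), one bond to Li (-1), one bond to H (-1).
Oxidation state = 0 − 1 − 1 − 1 = -3.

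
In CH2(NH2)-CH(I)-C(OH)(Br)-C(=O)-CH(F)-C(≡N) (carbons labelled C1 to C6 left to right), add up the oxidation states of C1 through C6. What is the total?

Tallying each carbon's bonds:
C1: 1C, 2H, 1N → 0 − 2 + 1 = -1
C2: 2C, 1H, 1I → 0 − 1 + 1 = 0
C3: 2C, 1O, 1Br → 0 + 1 + 1 = +2
C4: 2C, 2O → 0 + 2 = +2
C5: 2C, 1H, 1F → 0 − 1 + 1 = 0
C6: 1C, 3N → 0 + 3 = +3
Sum = -1 + 0 + 2 + 2 + 0 + 3 = +6.

+6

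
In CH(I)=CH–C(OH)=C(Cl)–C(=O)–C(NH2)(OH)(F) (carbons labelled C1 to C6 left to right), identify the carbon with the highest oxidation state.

C6

Tallying each carbon's bonds:
C1: 2C, 1H, 1I → 0 − 1 + 1 = 0
C2: 3C, 1H → 0 − 1 = -1
C3: 3C, 1O → 0 + 1 = +1
C4: 3C, 1Cl → 0 + 1 = +1
C5: 2C, 2O → 0 + 2 = +2
C6: 1C, 1O, 1N, 1F → 0 + 1 + 1 + 1 = +3
The most oxidised carbon is C6 at +3.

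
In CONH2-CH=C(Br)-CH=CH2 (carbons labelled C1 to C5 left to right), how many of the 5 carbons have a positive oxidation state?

Tallying each carbon's bonds:
C1: 1C, 2O, 1N → 0 + 2 + 1 = +3
C2: 3C, 1H → 0 − 1 = -1
C3: 3C, 1Br → 0 + 1 = +1
C4: 3C, 1H → 0 − 1 = -1
C5: 2C, 2H → 0 − 2 = -2
2 carbons (C1, C3) meet the condition.

2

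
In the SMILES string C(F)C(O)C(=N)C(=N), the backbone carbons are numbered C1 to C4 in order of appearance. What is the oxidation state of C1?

Count +1 for every bond to an atom more electronegative than carbon and −1 for every bond to one less electronegative; C–C bonds are 0.
C1 has one bond to C (0), one bond to H (-1), one bond to F (+1), one bond to H (-1).
Oxidation state = 0 − 1 + 1 − 1 = -1.

-1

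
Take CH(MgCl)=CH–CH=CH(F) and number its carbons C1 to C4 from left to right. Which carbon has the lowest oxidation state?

C1

Each bond to a more electronegative atom (O, N, halogen) counts +1, each bond to a less electronegative atom (H, metal, B, Si) counts −1, and each C–C bond counts 0. Tallying each carbon:
C1: 2C, 1H, 1Mg → 0 − 1 − 1 = -2
C2: 3C, 1H → 0 − 1 = -1
C3: 3C, 1H → 0 − 1 = -1
C4: 2C, 1H, 1F → 0 − 1 + 1 = 0
The most reduced carbon is C1 at -2.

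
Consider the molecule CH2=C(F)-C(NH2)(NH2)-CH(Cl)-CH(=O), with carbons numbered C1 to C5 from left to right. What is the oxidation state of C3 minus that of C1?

+4

C3: 2C, 2N → 0 + 2 = +2
C1: 2C, 2H → 0 − 2 = -2
Difference: +2 − (-2) = +4.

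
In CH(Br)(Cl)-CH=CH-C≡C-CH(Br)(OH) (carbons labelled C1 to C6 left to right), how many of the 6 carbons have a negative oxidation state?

2

Assign +1 per bond to O/N/halogen, −1 per bond to H or an electropositive element, and 0 per bond to carbon. Tallying each carbon:
C1: 1C, 1H, 1Cl, 1Br → 0 − 1 + 1 + 1 = +1
C2: 3C, 1H → 0 − 1 = -1
C3: 3C, 1H → 0 − 1 = -1
C4: 4C → 0 = 0
C5: 4C → 0 = 0
C6: 1C, 1H, 1O, 1Br → 0 − 1 + 1 + 1 = +1
2 carbons (C2, C3) meet the condition.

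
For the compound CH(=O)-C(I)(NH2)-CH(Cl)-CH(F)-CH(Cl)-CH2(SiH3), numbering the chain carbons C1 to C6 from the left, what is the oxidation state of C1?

+1

C1 has one bond to C (0), a double bond to O (2×+1 = +2), one bond to H (-1).
Oxidation state = 0 + 2 − 1 = +1.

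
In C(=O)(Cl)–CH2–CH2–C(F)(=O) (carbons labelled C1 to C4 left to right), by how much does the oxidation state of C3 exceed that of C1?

C3: 2C, 2H → 0 − 2 = -2
C1: 1C, 2O, 1Cl → 0 + 2 + 1 = +3
Difference: -2 − (+3) = -5.

-5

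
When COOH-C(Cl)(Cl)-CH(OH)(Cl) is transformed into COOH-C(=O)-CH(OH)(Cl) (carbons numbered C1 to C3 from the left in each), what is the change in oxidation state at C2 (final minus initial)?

0

Before: C2 has 2 bonds to C, 2 bonds to Cl → oxidation state +2.
After: C2 has 2 bonds to C, 2 bonds to O → oxidation state +2.
Δ = +2 − (+2) = 0, so no net redox change at C2.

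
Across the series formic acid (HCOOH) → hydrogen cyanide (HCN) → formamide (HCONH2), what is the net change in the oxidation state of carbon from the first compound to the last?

0

Carbon oxidation states along the series — formic acid: +2, hydrogen cyanide: +2, formamide: +2.
Net change = +2 − (+2) = 0.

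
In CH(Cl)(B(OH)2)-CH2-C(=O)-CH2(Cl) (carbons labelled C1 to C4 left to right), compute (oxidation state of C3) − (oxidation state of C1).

C3: 2C, 2O → 0 + 2 = +2
C1: 1C, 1H, 1Cl, 1B → 0 − 1 + 1 − 1 = -1
Difference: +2 − (-1) = +3.

+3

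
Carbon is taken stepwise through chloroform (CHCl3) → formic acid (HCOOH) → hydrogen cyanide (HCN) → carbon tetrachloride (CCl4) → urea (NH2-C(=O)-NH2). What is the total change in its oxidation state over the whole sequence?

+2

Carbon oxidation states along the series — chloroform: +2, formic acid: +2, hydrogen cyanide: +2, carbon tetrachloride: +4, urea: +4.
Net change = +4 − (+2) = +2.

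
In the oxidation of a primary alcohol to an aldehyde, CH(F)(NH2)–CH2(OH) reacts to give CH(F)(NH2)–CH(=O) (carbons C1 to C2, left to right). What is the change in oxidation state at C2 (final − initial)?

Before: C2 has 1 bond to C, 2 bonds to H, 1 bond to O → oxidation state -1.
After: C2 has 1 bond to C, 1 bond to H, 2 bonds to O → oxidation state +1.
Δ = +1 − (-1) = +2, so this is an oxidation at C2.

+2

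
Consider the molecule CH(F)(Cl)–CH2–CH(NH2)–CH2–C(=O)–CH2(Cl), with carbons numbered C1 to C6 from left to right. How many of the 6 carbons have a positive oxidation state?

Tallying each carbon's bonds:
C1: 1C, 1H, 1F, 1Cl → 0 − 1 + 1 + 1 = +1
C2: 2C, 2H → 0 − 2 = -2
C3: 2C, 1H, 1N → 0 − 1 + 1 = 0
C4: 2C, 2H → 0 − 2 = -2
C5: 2C, 2O → 0 + 2 = +2
C6: 1C, 2H, 1Cl → 0 − 2 + 1 = -1
2 carbons (C1, C5) meet the condition.

2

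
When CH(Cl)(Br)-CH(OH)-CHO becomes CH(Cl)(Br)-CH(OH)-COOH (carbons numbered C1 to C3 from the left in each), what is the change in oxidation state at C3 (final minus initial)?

+2

Before: C3 has 1 bond to C, 1 bond to H, 2 bonds to O → oxidation state +1.
After: C3 has 1 bond to C, 3 bonds to O → oxidation state +3.
Δ = +3 − (+1) = +2, so this is an oxidation at C3.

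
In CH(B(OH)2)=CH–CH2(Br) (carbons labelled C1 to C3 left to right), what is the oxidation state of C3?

C3 has one bond to C (0), one bond to H (-1), one bond to Br (+1), one bond to H (-1).
Oxidation state = 0 − 1 + 1 − 1 = -1.

-1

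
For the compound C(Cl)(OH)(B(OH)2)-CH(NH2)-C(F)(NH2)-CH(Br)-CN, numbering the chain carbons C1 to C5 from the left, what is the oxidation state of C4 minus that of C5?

C4: 2C, 1H, 1Br → 0 − 1 + 1 = 0
C5: 1C, 3N → 0 + 3 = +3
Difference: 0 − (+3) = -3.

-3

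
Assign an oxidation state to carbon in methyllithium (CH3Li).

The carbon has one bond to H (-1), one bond to H (-1), one bond to H (-1), one bond to Li (-1).
Oxidation state = -1 − 1 − 1 − 1 = -4.

-4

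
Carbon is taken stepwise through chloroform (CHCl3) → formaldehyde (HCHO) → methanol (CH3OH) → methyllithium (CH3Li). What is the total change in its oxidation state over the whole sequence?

-6

Carbon oxidation states along the series — chloroform: +2, formaldehyde: 0, methanol: -2, methyllithium: -4.
Net change = -4 − (+2) = -6.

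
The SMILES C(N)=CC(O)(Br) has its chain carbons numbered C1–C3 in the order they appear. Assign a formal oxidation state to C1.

Each bond to a more electronegative atom (O, N, halogen) counts +1, each bond to a less electronegative atom (H, metal, B, Si) counts −1, and each C–C bond counts 0.
C1 has a double bond to C (2×0 = 0), one bond to H (-1), one bond to N (+1).
Oxidation state = 0 − 1 + 1 = 0.

0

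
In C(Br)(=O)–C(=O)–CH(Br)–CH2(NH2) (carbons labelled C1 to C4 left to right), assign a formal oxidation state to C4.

C4 has one bond to C (0), one bond to H (-1), one bond to H (-1), one bond to N (+1).
Oxidation state = 0 − 1 − 1 + 1 = -1.

-1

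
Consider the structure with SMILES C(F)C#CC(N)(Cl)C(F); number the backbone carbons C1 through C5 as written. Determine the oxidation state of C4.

Each bond to a more electronegative atom (O, N, halogen) counts +1, each bond to a less electronegative atom (H, metal, B, Si) counts −1, and each C–C bond counts 0.
C4 has one bond to C (0), one bond to C (0), one bond to N (+1), one bond to Cl (+1).
Oxidation state = 0 + 0 + 1 + 1 = +2.

+2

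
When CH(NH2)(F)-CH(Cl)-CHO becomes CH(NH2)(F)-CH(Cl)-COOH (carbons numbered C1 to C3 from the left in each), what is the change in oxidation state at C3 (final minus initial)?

+2

Before: C3 has 1 bond to C, 1 bond to H, 2 bonds to O → oxidation state +1.
After: C3 has 1 bond to C, 3 bonds to O → oxidation state +3.
Δ = +3 − (+1) = +2, so this is an oxidation at C3.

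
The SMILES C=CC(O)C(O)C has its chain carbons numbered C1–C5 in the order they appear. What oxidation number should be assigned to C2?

-1

Each bond to a more electronegative atom (O, N, halogen) counts +1, each bond to a less electronegative atom (H, metal, B, Si) counts −1, and each C–C bond counts 0.
C2 has a double bond to C (2×0 = 0), one bond to C (0), one bond to H (-1).
Oxidation state = 0 + 0 − 1 = -1.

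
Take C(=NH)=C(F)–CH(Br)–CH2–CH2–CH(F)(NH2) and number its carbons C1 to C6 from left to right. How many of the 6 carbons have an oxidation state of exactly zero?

Assign +1 per bond to O/N/halogen, −1 per bond to H or an electropositive element, and 0 per bond to carbon. Tallying each carbon:
C1: 2C, 2N → 0 + 2 = +2
C2: 3C, 1F → 0 + 1 = +1
C3: 2C, 1H, 1Br → 0 − 1 + 1 = 0
C4: 2C, 2H → 0 − 2 = -2
C5: 2C, 2H → 0 − 2 = -2
C6: 1C, 1H, 1N, 1F → 0 − 1 + 1 + 1 = +1
1 carbon (C3) meets the condition.

1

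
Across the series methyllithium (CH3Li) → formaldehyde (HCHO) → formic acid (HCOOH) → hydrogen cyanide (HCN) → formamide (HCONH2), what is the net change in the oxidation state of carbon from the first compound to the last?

Carbon oxidation states along the series — methyllithium: -4, formaldehyde: 0, formic acid: +2, hydrogen cyanide: +2, formamide: +2.
Net change = +2 − (-4) = +6.

+6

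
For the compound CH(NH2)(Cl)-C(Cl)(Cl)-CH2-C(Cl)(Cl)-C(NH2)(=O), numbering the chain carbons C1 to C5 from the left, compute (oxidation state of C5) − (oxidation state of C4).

+1

C5: 1C, 2O, 1N → 0 + 2 + 1 = +3
C4: 2C, 2Cl → 0 + 2 = +2
Difference: +3 − (+2) = +1.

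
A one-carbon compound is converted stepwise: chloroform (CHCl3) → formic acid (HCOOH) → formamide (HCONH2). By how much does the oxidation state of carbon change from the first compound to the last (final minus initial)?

Carbon oxidation states along the series — chloroform: +2, formic acid: +2, formamide: +2.
Net change = +2 − (+2) = 0.

0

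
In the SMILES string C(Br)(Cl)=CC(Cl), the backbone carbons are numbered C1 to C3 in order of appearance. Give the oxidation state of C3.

Bonds to more-electronegative neighbours contribute +1 each, bonds to H or metals contribute −1 each, and C–C bonds contribute 0.
C3 has one bond to C (0), one bond to H (-1), one bond to H (-1), one bond to Cl (+1).
Oxidation state = 0 − 1 − 1 + 1 = -1.

-1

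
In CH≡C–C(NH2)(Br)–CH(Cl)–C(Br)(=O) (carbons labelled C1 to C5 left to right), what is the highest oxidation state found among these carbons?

+3

Tallying each carbon's bonds:
C1: 3C, 1H → 0 − 1 = -1
C2: 4C → 0 = 0
C3: 2C, 1N, 1Br → 0 + 1 + 1 = +2
C4: 2C, 1H, 1Cl → 0 − 1 + 1 = 0
C5: 1C, 2O, 1Br → 0 + 2 + 1 = +3
The highest value is +3.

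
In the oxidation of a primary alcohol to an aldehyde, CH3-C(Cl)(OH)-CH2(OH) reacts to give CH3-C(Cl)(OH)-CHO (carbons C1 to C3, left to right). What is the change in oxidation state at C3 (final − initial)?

+2

Before: C3 has 1 bond to C, 2 bonds to H, 1 bond to O → oxidation state -1.
After: C3 has 1 bond to C, 1 bond to H, 2 bonds to O → oxidation state +1.
Δ = +1 − (-1) = +2, so this is an oxidation at C3.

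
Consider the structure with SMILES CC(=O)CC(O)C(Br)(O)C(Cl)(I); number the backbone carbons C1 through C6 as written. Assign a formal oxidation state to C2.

Count +1 for every bond to an atom more electronegative than carbon and −1 for every bond to one less electronegative; C–C bonds are 0.
C2 has one bond to C (0), one bond to C (0), a double bond to O (2×+1 = +2).
Oxidation state = 0 + 0 + 2 = +2.

+2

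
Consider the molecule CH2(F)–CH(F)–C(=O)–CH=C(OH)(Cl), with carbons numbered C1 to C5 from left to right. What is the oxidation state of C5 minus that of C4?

C5: 2C, 1O, 1Cl → 0 + 1 + 1 = +2
C4: 3C, 1H → 0 − 1 = -1
Difference: +2 − (-1) = +3.

+3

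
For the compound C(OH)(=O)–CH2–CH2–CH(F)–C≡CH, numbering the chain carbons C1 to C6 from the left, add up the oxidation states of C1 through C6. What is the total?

Tallying each carbon's bonds:
C1: 1C, 3O → 0 + 3 = +3
C2: 2C, 2H → 0 − 2 = -2
C3: 2C, 2H → 0 − 2 = -2
C4: 2C, 1H, 1F → 0 − 1 + 1 = 0
C5: 4C → 0 = 0
C6: 3C, 1H → 0 − 1 = -1
Sum = +3 − 2 − 2 + 0 + 0 − 1 = -2.

-2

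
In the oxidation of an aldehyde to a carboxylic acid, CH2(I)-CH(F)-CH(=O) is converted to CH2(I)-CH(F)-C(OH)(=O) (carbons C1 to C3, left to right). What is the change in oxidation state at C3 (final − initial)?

Before: C3 has 1 bond to C, 1 bond to H, 2 bonds to O → oxidation state +1.
After: C3 has 1 bond to C, 3 bonds to O → oxidation state +3.
Δ = +3 − (+1) = +2, so this is an oxidation at C3.

+2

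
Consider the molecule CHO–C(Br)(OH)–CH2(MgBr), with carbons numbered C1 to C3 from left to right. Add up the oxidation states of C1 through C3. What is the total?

Tallying each carbon's bonds:
C1: 1C, 1H, 2O → 0 − 1 + 2 = +1
C2: 2C, 1O, 1Br → 0 + 1 + 1 = +2
C3: 1C, 2H, 1Mg → 0 − 2 − 1 = -3
Sum = +1 + 2 − 3 = 0.

0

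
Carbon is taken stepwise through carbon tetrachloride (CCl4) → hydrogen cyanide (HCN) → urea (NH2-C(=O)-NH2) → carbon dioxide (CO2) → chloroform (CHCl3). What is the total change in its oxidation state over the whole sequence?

Carbon oxidation states along the series — carbon tetrachloride: +4, hydrogen cyanide: +2, urea: +4, carbon dioxide: +4, chloroform: +2.
Net change = +2 − (+4) = -2.

-2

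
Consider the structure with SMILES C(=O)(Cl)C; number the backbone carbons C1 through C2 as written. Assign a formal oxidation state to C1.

Assign +1 per bond to O/N/halogen, −1 per bond to H or an electropositive element, and 0 per bond to carbon.
C1 has one bond to C (0), a double bond to O (2×+1 = +2), one bond to Cl (+1).
Oxidation state = 0 + 2 + 1 = +3.

+3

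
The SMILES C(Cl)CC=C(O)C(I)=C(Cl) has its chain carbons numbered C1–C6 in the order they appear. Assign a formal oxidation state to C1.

-1

C1 has one bond to C (0), one bond to H (-1), one bond to Cl (+1), one bond to H (-1).
Oxidation state = 0 − 1 + 1 − 1 = -1.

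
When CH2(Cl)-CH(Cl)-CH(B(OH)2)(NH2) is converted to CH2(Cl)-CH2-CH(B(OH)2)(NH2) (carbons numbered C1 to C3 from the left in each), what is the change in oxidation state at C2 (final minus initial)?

-2

Before: C2 has 2 bonds to C, 1 bond to H, 1 bond to Cl → oxidation state 0.
After: C2 has 2 bonds to C, 2 bonds to H → oxidation state -2.
Δ = -2 − (0) = -2, so this is a reduction at C2.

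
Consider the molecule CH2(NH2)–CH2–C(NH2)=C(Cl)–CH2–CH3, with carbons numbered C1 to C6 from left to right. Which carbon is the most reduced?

C6

Count +1 for every bond to an atom more electronegative than carbon and −1 for every bond to one less electronegative; C–C bonds are 0. Tallying each carbon:
C1: 1C, 2H, 1N → 0 − 2 + 1 = -1
C2: 2C, 2H → 0 − 2 = -2
C3: 3C, 1N → 0 + 1 = +1
C4: 3C, 1Cl → 0 + 1 = +1
C5: 2C, 2H → 0 − 2 = -2
C6: 1C, 3H → 0 − 3 = -3
The most reduced carbon is C6 at -3.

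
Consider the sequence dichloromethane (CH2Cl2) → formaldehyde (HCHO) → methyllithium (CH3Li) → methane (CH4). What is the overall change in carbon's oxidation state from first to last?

Carbon oxidation states along the series — dichloromethane: 0, formaldehyde: 0, methyllithium: -4, methane: -4.
Net change = -4 − (0) = -4.

-4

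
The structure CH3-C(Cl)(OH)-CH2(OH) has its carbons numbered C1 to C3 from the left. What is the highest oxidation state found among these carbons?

Tallying each carbon's bonds:
C1: 1C, 3H → 0 − 3 = -3
C2: 2C, 1O, 1Cl → 0 + 1 + 1 = +2
C3: 1C, 2H, 1O → 0 − 2 + 1 = -1
The highest value is +2.

+2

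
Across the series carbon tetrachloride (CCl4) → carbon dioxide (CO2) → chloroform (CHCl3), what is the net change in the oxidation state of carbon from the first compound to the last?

Carbon oxidation states along the series — carbon tetrachloride: +4, carbon dioxide: +4, chloroform: +2.
Net change = +2 − (+4) = -2.

-2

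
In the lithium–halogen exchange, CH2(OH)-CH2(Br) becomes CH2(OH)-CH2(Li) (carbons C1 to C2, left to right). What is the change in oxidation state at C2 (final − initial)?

Before: C2 has 1 bond to C, 2 bonds to H, 1 bond to Br → oxidation state -1.
After: C2 has 1 bond to C, 2 bonds to H, 1 bond to Li → oxidation state -3.
Δ = -3 − (-1) = -2, so this is a reduction at C2.

-2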